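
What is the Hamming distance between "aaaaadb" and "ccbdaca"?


Comparing "aaaaadb" and "ccbdaca" position by position:
  Position 0: 'a' vs 'c' => differ
  Position 1: 'a' vs 'c' => differ
  Position 2: 'a' vs 'b' => differ
  Position 3: 'a' vs 'd' => differ
  Position 4: 'a' vs 'a' => same
  Position 5: 'd' vs 'c' => differ
  Position 6: 'b' vs 'a' => differ
Total differences (Hamming distance): 6

6


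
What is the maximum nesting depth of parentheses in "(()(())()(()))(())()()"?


Input: "(()(())()(()))(())()()"
Tracking depth:
  Position 0 '(': depth becomes 1
  Position 1 '(': depth becomes 2
  Position 2 ')': depth becomes 1
  Position 3 '(': depth becomes 2
  Position 4 '(': depth becomes 3
  Position 5 ')': depth becomes 2
  Position 6 ')': depth becomes 1
  Position 7 '(': depth becomes 2
  Position 8 ')': depth becomes 1
  Position 9 '(': depth becomes 2
  Position 10 '(': depth becomes 3
  Position 11 ')': depth becomes 2
  Position 12 ')': depth becomes 1
  Position 13 ')': depth becomes 0
  Position 14 '(': depth becomes 1
  Position 15 '(': depth becomes 2
  Position 16 ')': depth becomes 1
  Position 17 ')': depth becomes 0
  Position 18 '(': depth becomes 1
  Position 19 ')': depth becomes 0
  Position 20 '(': depth becomes 1
  Position 21 ')': depth becomes 0
Maximum depth reached: 3

3


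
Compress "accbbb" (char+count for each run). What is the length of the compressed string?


Input: accbbb
Runs:
  'a' x 1 => "a1"
  'c' x 2 => "c2"
  'b' x 3 => "b3"
Compressed: "a1c2b3"
Compressed length: 6

6


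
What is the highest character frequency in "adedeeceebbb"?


Input: adedeeceebbb
Character counts:
  'a': 1
  'b': 3
  'c': 1
  'd': 2
  'e': 5
Maximum frequency: 5

5


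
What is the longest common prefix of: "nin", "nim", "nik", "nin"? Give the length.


Words: nin, nim, nik, nin
  Position 0: all 'n' => match
  Position 1: all 'i' => match
  Position 2: ('n', 'm', 'k', 'n') => mismatch, stop
LCP = "ni" (length 2)

2


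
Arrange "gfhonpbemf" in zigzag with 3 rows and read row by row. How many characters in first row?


Zigzag "gfhonpbemf" into 3 rows:
Placing characters:
  'g' => row 0
  'f' => row 1
  'h' => row 2
  'o' => row 1
  'n' => row 0
  'p' => row 1
  'b' => row 2
  'e' => row 1
  'm' => row 0
  'f' => row 1
Rows:
  Row 0: "gnm"
  Row 1: "fopef"
  Row 2: "hb"
First row length: 3

3


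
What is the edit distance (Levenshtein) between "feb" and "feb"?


Computing edit distance: "feb" -> "feb"
DP table:
           f    e    b
      0    1    2    3
  f   1    0    1    2
  e   2    1    0    1
  b   3    2    1    0
Edit distance = dp[3][3] = 0

0


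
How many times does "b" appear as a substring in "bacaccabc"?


Searching for "b" in "bacaccabc"
Scanning each position:
  Position 0: "b" => MATCH
  Position 1: "a" => no
  Position 2: "c" => no
  Position 3: "a" => no
  Position 4: "c" => no
  Position 5: "c" => no
  Position 6: "a" => no
  Position 7: "b" => MATCH
  Position 8: "c" => no
Total occurrences: 2

2


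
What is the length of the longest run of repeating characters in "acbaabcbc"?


Input: "acbaabcbc"
Scanning for longest run:
  Position 1 ('c'): new char, reset run to 1
  Position 2 ('b'): new char, reset run to 1
  Position 3 ('a'): new char, reset run to 1
  Position 4 ('a'): continues run of 'a', length=2
  Position 5 ('b'): new char, reset run to 1
  Position 6 ('c'): new char, reset run to 1
  Position 7 ('b'): new char, reset run to 1
  Position 8 ('c'): new char, reset run to 1
Longest run: 'a' with length 2

2


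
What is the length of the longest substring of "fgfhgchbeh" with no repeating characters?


Input: "fgfhgchbeh"
Sliding window (track last position of each char):
  Position 0 ('f'): window [0,0] length 1 -- new best
  Position 1 ('g'): window [0,1] length 2 -- new best
  Position 2 ('f'): repeat (last at 0), move window start to 1
  Position 2 ('f'): window [1,2] length 2
  Position 3 ('h'): window [1,3] length 3 -- new best
  Position 4 ('g'): repeat (last at 1), move window start to 2
  Position 4 ('g'): window [2,4] length 3
  Position 5 ('c'): window [2,5] length 4 -- new best
  Position 6 ('h'): repeat (last at 3), move window start to 4
  Position 6 ('h'): window [4,6] length 3
  Position 7 ('b'): window [4,7] length 4
  Position 8 ('e'): window [4,8] length 5 -- new best
  Position 9 ('h'): repeat (last at 6), move window start to 7
  Position 9 ('h'): window [7,9] length 3
Longest substring with no repeats: "gchbe" with length 5

5


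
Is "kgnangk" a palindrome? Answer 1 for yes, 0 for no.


Input: kgnangk
Reversed: kgnangk
  Compare pos 0 ('k') with pos 6 ('k'): match
  Compare pos 1 ('g') with pos 5 ('g'): match
  Compare pos 2 ('n') with pos 4 ('n'): match
Result: palindrome

1


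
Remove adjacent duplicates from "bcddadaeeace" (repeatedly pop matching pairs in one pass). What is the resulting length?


Input: bcddadaeeace
Stack-based adjacent duplicate removal:
  Read 'b': push. Stack: b
  Read 'c': push. Stack: bc
  Read 'd': push. Stack: bcd
  Read 'd': matches stack top 'd' => pop. Stack: bc
  Read 'a': push. Stack: bca
  Read 'd': push. Stack: bcad
  Read 'a': push. Stack: bcada
  Read 'e': push. Stack: bcadae
  Read 'e': matches stack top 'e' => pop. Stack: bcada
  Read 'a': matches stack top 'a' => pop. Stack: bcad
  Read 'c': push. Stack: bcadc
  Read 'e': push. Stack: bcadce
Final stack: "bcadce" (length 6)

6


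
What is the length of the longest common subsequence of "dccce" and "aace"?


LCS of "dccce" and "aace"
DP table:
           a    a    c    e
      0    0    0    0    0
  d   0    0    0    0    0
  c   0    0    0    1    1
  c   0    0    0    1    1
  c   0    0    0    1    1
  e   0    0    0    1    2
LCS length = dp[5][4] = 2

2


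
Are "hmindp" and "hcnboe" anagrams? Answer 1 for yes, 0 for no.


Strings: "hmindp", "hcnboe"
Sorted first:  dhimnp
Sorted second: bcehno
Differ at position 0: 'd' vs 'b' => not anagrams

0


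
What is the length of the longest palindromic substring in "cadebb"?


Input: "cadebb"
Checking substrings for palindromes:
  [4:6] "bb" (len 2) => palindrome
Longest palindromic substring: "bb" with length 2

2


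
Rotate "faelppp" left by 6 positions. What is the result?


Input: "faelppp", rotate left by 6
First 6 characters: "faelpp"
Remaining characters: "p"
Concatenate remaining + first: "p" + "faelpp" = "pfaelpp"

pfaelpp


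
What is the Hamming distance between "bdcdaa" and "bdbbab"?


Comparing "bdcdaa" and "bdbbab" position by position:
  Position 0: 'b' vs 'b' => same
  Position 1: 'd' vs 'd' => same
  Position 2: 'c' vs 'b' => differ
  Position 3: 'd' vs 'b' => differ
  Position 4: 'a' vs 'a' => same
  Position 5: 'a' vs 'b' => differ
Total differences (Hamming distance): 3

3


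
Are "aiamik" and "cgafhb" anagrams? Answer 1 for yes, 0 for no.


Strings: "aiamik", "cgafhb"
Sorted first:  aaiikm
Sorted second: abcfgh
Differ at position 1: 'a' vs 'b' => not anagrams

0


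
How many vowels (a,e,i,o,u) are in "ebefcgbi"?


Input: ebefcgbi
Checking each character:
  'e' at position 0: vowel (running total: 1)
  'b' at position 1: consonant
  'e' at position 2: vowel (running total: 2)
  'f' at position 3: consonant
  'c' at position 4: consonant
  'g' at position 5: consonant
  'b' at position 6: consonant
  'i' at position 7: vowel (running total: 3)
Total vowels: 3

3


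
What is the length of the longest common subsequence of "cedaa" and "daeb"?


LCS of "cedaa" and "daeb"
DP table:
           d    a    e    b
      0    0    0    0    0
  c   0    0    0    0    0
  e   0    0    0    1    1
  d   0    1    1    1    1
  a   0    1    2    2    2
  a   0    1    2    2    2
LCS length = dp[5][4] = 2

2


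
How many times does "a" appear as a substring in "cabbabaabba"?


Searching for "a" in "cabbabaabba"
Scanning each position:
  Position 0: "c" => no
  Position 1: "a" => MATCH
  Position 2: "b" => no
  Position 3: "b" => no
  Position 4: "a" => MATCH
  Position 5: "b" => no
  Position 6: "a" => MATCH
  Position 7: "a" => MATCH
  Position 8: "b" => no
  Position 9: "b" => no
  Position 10: "a" => MATCH
Total occurrences: 5

5


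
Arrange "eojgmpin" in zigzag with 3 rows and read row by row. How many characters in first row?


Zigzag "eojgmpin" into 3 rows:
Placing characters:
  'e' => row 0
  'o' => row 1
  'j' => row 2
  'g' => row 1
  'm' => row 0
  'p' => row 1
  'i' => row 2
  'n' => row 1
Rows:
  Row 0: "em"
  Row 1: "ogpn"
  Row 2: "ji"
First row length: 2

2


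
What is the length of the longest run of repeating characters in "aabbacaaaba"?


Input: "aabbacaaaba"
Scanning for longest run:
  Position 1 ('a'): continues run of 'a', length=2
  Position 2 ('b'): new char, reset run to 1
  Position 3 ('b'): continues run of 'b', length=2
  Position 4 ('a'): new char, reset run to 1
  Position 5 ('c'): new char, reset run to 1
  Position 6 ('a'): new char, reset run to 1
  Position 7 ('a'): continues run of 'a', length=2
  Position 8 ('a'): continues run of 'a', length=3
  Position 9 ('b'): new char, reset run to 1
  Position 10 ('a'): new char, reset run to 1
Longest run: 'a' with length 3

3


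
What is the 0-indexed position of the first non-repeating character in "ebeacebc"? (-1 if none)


Input: ebeacebc
Character frequencies:
  'a': 1
  'b': 2
  'c': 2
  'e': 3
Scanning left to right for freq == 1:
  Position 0 ('e'): freq=3, skip
  Position 1 ('b'): freq=2, skip
  Position 2 ('e'): freq=3, skip
  Position 3 ('a'): unique! => answer = 3

3


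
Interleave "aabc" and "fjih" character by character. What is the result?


Interleaving "aabc" and "fjih":
  Position 0: 'a' from first, 'f' from second => "af"
  Position 1: 'a' from first, 'j' from second => "aj"
  Position 2: 'b' from first, 'i' from second => "bi"
  Position 3: 'c' from first, 'h' from second => "ch"
Result: afajbich

afajbich


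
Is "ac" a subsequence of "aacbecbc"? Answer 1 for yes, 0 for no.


Check if "ac" is a subsequence of "aacbecbc"
Greedy scan:
  Position 0 ('a'): matches sub[0] = 'a'
  Position 1 ('a'): no match needed
  Position 2 ('c'): matches sub[1] = 'c'
  Position 3 ('b'): no match needed
  Position 4 ('e'): no match needed
  Position 5 ('c'): no match needed
  Position 6 ('b'): no match needed
  Position 7 ('c'): no match needed
All 2 characters matched => is a subsequence

1


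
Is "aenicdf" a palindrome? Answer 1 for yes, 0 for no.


Input: aenicdf
Reversed: fdcinea
  Compare pos 0 ('a') with pos 6 ('f'): MISMATCH
  Compare pos 1 ('e') with pos 5 ('d'): MISMATCH
  Compare pos 2 ('n') with pos 4 ('c'): MISMATCH
Result: not a palindrome

0


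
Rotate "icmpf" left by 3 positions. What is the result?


Input: "icmpf", rotate left by 3
First 3 characters: "icm"
Remaining characters: "pf"
Concatenate remaining + first: "pf" + "icm" = "pficm"

pficm


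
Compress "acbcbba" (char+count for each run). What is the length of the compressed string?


Input: acbcbba
Runs:
  'a' x 1 => "a1"
  'c' x 1 => "c1"
  'b' x 1 => "b1"
  'c' x 1 => "c1"
  'b' x 2 => "b2"
  'a' x 1 => "a1"
Compressed: "a1c1b1c1b2a1"
Compressed length: 12

12


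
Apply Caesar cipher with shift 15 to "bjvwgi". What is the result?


Caesar cipher: shift "bjvwgi" by 15
  'b' (pos 1) + 15 = pos 16 = 'q'
  'j' (pos 9) + 15 = pos 24 = 'y'
  'v' (pos 21) + 15 = pos 10 = 'k'
  'w' (pos 22) + 15 = pos 11 = 'l'
  'g' (pos 6) + 15 = pos 21 = 'v'
  'i' (pos 8) + 15 = pos 23 = 'x'
Result: qyklvx

qyklvx


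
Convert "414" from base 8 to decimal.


Input: "414" in base 8
Positional expansion:
  Digit '4' (value 4) x 8^2 = 256
  Digit '1' (value 1) x 8^1 = 8
  Digit '4' (value 4) x 8^0 = 4
Sum = 268

268


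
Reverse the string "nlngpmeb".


Input: nlngpmeb
Reading characters right to left:
  Position 7: 'b'
  Position 6: 'e'
  Position 5: 'm'
  Position 4: 'p'
  Position 3: 'g'
  Position 2: 'n'
  Position 1: 'l'
  Position 0: 'n'
Reversed: bempgnln

bempgnln


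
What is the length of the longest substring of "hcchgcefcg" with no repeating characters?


Input: "hcchgcefcg"
Sliding window (track last position of each char):
  Position 0 ('h'): window [0,0] length 1 -- new best
  Position 1 ('c'): window [0,1] length 2 -- new best
  Position 2 ('c'): repeat (last at 1), move window start to 2
  Position 2 ('c'): window [2,2] length 1
  Position 3 ('h'): window [2,3] length 2
  Position 4 ('g'): window [2,4] length 3 -- new best
  Position 5 ('c'): repeat (last at 2), move window start to 3
  Position 5 ('c'): window [3,5] length 3
  Position 6 ('e'): window [3,6] length 4 -- new best
  Position 7 ('f'): window [3,7] length 5 -- new best
  Position 8 ('c'): repeat (last at 5), move window start to 6
  Position 8 ('c'): window [6,8] length 3
  Position 9 ('g'): window [6,9] length 4
Longest substring with no repeats: "hgcef" with length 5

5


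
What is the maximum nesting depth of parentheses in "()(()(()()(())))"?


Input: "()(()(()()(())))"
Tracking depth:
  Position 0 '(': depth becomes 1
  Position 1 ')': depth becomes 0
  Position 2 '(': depth becomes 1
  Position 3 '(': depth becomes 2
  Position 4 ')': depth becomes 1
  Position 5 '(': depth becomes 2
  Position 6 '(': depth becomes 3
  Position 7 ')': depth becomes 2
  Position 8 '(': depth becomes 3
  Position 9 ')': depth becomes 2
  Position 10 '(': depth becomes 3
  Position 11 '(': depth becomes 4
  Position 12 ')': depth becomes 3
  Position 13 ')': depth becomes 2
  Position 14 ')': depth becomes 1
  Position 15 ')': depth becomes 0
Maximum depth reached: 4

4


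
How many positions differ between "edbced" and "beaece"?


Comparing "edbced" and "beaece" position by position:
  Position 0: 'e' vs 'b' => DIFFER
  Position 1: 'd' vs 'e' => DIFFER
  Position 2: 'b' vs 'a' => DIFFER
  Position 3: 'c' vs 'e' => DIFFER
  Position 4: 'e' vs 'c' => DIFFER
  Position 5: 'd' vs 'e' => DIFFER
Positions that differ: 6

6


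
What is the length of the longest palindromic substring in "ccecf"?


Input: "ccecf"
Checking substrings for palindromes:
  [1:4] "cec" (len 3) => palindrome
  [0:2] "cc" (len 2) => palindrome
Longest palindromic substring: "cec" with length 3

3


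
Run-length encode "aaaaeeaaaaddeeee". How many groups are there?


Input: aaaaeeaaaaddeeee
Scanning for consecutive runs:
  Group 1: 'a' x 4 (positions 0-3)
  Group 2: 'e' x 2 (positions 4-5)
  Group 3: 'a' x 4 (positions 6-9)
  Group 4: 'd' x 2 (positions 10-11)
  Group 5: 'e' x 4 (positions 12-15)
Total groups: 5

5


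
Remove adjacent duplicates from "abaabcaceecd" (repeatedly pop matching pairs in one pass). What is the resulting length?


Input: abaabcaceecd
Stack-based adjacent duplicate removal:
  Read 'a': push. Stack: a
  Read 'b': push. Stack: ab
  Read 'a': push. Stack: aba
  Read 'a': matches stack top 'a' => pop. Stack: ab
  Read 'b': matches stack top 'b' => pop. Stack: a
  Read 'c': push. Stack: ac
  Read 'a': push. Stack: aca
  Read 'c': push. Stack: acac
  Read 'e': push. Stack: acace
  Read 'e': matches stack top 'e' => pop. Stack: acac
  Read 'c': matches stack top 'c' => pop. Stack: aca
  Read 'd': push. Stack: acad
Final stack: "acad" (length 4)

4


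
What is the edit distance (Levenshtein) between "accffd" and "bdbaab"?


Computing edit distance: "accffd" -> "bdbaab"
DP table:
           b    d    b    a    a    b
      0    1    2    3    4    5    6
  a   1    1    2    3    3    4    5
  c   2    2    2    3    4    4    5
  c   3    3    3    3    4    5    5
  f   4    4    4    4    4    5    6
  f   5    5    5    5    5    5    6
  d   6    6    5    6    6    6    6
Edit distance = dp[6][6] = 6

6


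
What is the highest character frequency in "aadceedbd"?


Input: aadceedbd
Character counts:
  'a': 2
  'b': 1
  'c': 1
  'd': 3
  'e': 2
Maximum frequency: 3

3


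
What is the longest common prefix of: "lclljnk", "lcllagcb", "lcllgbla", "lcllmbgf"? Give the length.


Words: lclljnk, lcllagcb, lcllgbla, lcllmbgf
  Position 0: all 'l' => match
  Position 1: all 'c' => match
  Position 2: all 'l' => match
  Position 3: all 'l' => match
  Position 4: ('j', 'a', 'g', 'm') => mismatch, stop
LCP = "lcll" (length 4)

4


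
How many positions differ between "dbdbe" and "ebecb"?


Comparing "dbdbe" and "ebecb" position by position:
  Position 0: 'd' vs 'e' => DIFFER
  Position 1: 'b' vs 'b' => same
  Position 2: 'd' vs 'e' => DIFFER
  Position 3: 'b' vs 'c' => DIFFER
  Position 4: 'e' vs 'b' => DIFFER
Positions that differ: 4

4


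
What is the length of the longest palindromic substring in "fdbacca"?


Input: "fdbacca"
Checking substrings for palindromes:
  [3:7] "acca" (len 4) => palindrome
  [4:6] "cc" (len 2) => palindrome
Longest palindromic substring: "acca" with length 4

4


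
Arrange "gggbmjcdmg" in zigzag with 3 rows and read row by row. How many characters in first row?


Zigzag "gggbmjcdmg" into 3 rows:
Placing characters:
  'g' => row 0
  'g' => row 1
  'g' => row 2
  'b' => row 1
  'm' => row 0
  'j' => row 1
  'c' => row 2
  'd' => row 1
  'm' => row 0
  'g' => row 1
Rows:
  Row 0: "gmm"
  Row 1: "gbjdg"
  Row 2: "gc"
First row length: 3

3


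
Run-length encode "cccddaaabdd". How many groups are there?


Input: cccddaaabdd
Scanning for consecutive runs:
  Group 1: 'c' x 3 (positions 0-2)
  Group 2: 'd' x 2 (positions 3-4)
  Group 3: 'a' x 3 (positions 5-7)
  Group 4: 'b' x 1 (positions 8-8)
  Group 5: 'd' x 2 (positions 9-10)
Total groups: 5

5


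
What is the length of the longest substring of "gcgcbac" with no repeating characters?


Input: "gcgcbac"
Sliding window (track last position of each char):
  Position 0 ('g'): window [0,0] length 1 -- new best
  Position 1 ('c'): window [0,1] length 2 -- new best
  Position 2 ('g'): repeat (last at 0), move window start to 1
  Position 2 ('g'): window [1,2] length 2
  Position 3 ('c'): repeat (last at 1), move window start to 2
  Position 3 ('c'): window [2,3] length 2
  Position 4 ('b'): window [2,4] length 3 -- new best
  Position 5 ('a'): window [2,5] length 4 -- new best
  Position 6 ('c'): repeat (last at 3), move window start to 4
  Position 6 ('c'): window [4,6] length 3
Longest substring with no repeats: "gcba" with length 4

4


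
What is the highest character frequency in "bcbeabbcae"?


Input: bcbeabbcae
Character counts:
  'a': 2
  'b': 4
  'c': 2
  'e': 2
Maximum frequency: 4

4


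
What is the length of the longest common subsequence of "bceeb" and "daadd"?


LCS of "bceeb" and "daadd"
DP table:
           d    a    a    d    d
      0    0    0    0    0    0
  b   0    0    0    0    0    0
  c   0    0    0    0    0    0
  e   0    0    0    0    0    0
  e   0    0    0    0    0    0
  b   0    0    0    0    0    0
LCS length = dp[5][5] = 0

0


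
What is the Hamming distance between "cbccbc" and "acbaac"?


Comparing "cbccbc" and "acbaac" position by position:
  Position 0: 'c' vs 'a' => differ
  Position 1: 'b' vs 'c' => differ
  Position 2: 'c' vs 'b' => differ
  Position 3: 'c' vs 'a' => differ
  Position 4: 'b' vs 'a' => differ
  Position 5: 'c' vs 'c' => same
Total differences (Hamming distance): 5

5


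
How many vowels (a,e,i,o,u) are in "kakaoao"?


Input: kakaoao
Checking each character:
  'k' at position 0: consonant
  'a' at position 1: vowel (running total: 1)
  'k' at position 2: consonant
  'a' at position 3: vowel (running total: 2)
  'o' at position 4: vowel (running total: 3)
  'a' at position 5: vowel (running total: 4)
  'o' at position 6: vowel (running total: 5)
Total vowels: 5

5


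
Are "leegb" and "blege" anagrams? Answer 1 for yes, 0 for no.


Strings: "leegb", "blege"
Sorted first:  beegl
Sorted second: beegl
Sorted forms match => anagrams

1


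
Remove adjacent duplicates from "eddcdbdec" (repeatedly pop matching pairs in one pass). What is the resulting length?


Input: eddcdbdec
Stack-based adjacent duplicate removal:
  Read 'e': push. Stack: e
  Read 'd': push. Stack: ed
  Read 'd': matches stack top 'd' => pop. Stack: e
  Read 'c': push. Stack: ec
  Read 'd': push. Stack: ecd
  Read 'b': push. Stack: ecdb
  Read 'd': push. Stack: ecdbd
  Read 'e': push. Stack: ecdbde
  Read 'c': push. Stack: ecdbdec
Final stack: "ecdbdec" (length 7)

7


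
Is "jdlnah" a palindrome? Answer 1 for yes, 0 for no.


Input: jdlnah
Reversed: hanldj
  Compare pos 0 ('j') with pos 5 ('h'): MISMATCH
  Compare pos 1 ('d') with pos 4 ('a'): MISMATCH
  Compare pos 2 ('l') with pos 3 ('n'): MISMATCH
Result: not a palindrome

0


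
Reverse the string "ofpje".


Input: ofpje
Reading characters right to left:
  Position 4: 'e'
  Position 3: 'j'
  Position 2: 'p'
  Position 1: 'f'
  Position 0: 'o'
Reversed: ejpfo

ejpfo


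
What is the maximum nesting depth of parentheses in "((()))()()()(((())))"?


Input: "((()))()()()(((())))"
Tracking depth:
  Position 0 '(': depth becomes 1
  Position 1 '(': depth becomes 2
  Position 2 '(': depth becomes 3
  Position 3 ')': depth becomes 2
  Position 4 ')': depth becomes 1
  Position 5 ')': depth becomes 0
  Position 6 '(': depth becomes 1
  Position 7 ')': depth becomes 0
  Position 8 '(': depth becomes 1
  Position 9 ')': depth becomes 0
  Position 10 '(': depth becomes 1
  Position 11 ')': depth becomes 0
  Position 12 '(': depth becomes 1
  Position 13 '(': depth becomes 2
  Position 14 '(': depth becomes 3
  Position 15 '(': depth becomes 4
  Position 16 ')': depth becomes 3
  Position 17 ')': depth becomes 2
  Position 18 ')': depth becomes 1
  Position 19 ')': depth becomes 0
Maximum depth reached: 4

4


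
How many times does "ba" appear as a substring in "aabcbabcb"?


Searching for "ba" in "aabcbabcb"
Scanning each position:
  Position 0: "aa" => no
  Position 1: "ab" => no
  Position 2: "bc" => no
  Position 3: "cb" => no
  Position 4: "ba" => MATCH
  Position 5: "ab" => no
  Position 6: "bc" => no
  Position 7: "cb" => no
Total occurrences: 1

1


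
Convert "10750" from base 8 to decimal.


Input: "10750" in base 8
Positional expansion:
  Digit '1' (value 1) x 8^4 = 4096
  Digit '0' (value 0) x 8^3 = 0
  Digit '7' (value 7) x 8^2 = 448
  Digit '5' (value 5) x 8^1 = 40
  Digit '0' (value 0) x 8^0 = 0
Sum = 4584

4584


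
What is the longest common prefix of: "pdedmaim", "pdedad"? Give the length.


Words: pdedmaim, pdedad
  Position 0: all 'p' => match
  Position 1: all 'd' => match
  Position 2: all 'e' => match
  Position 3: all 'd' => match
  Position 4: ('m', 'a') => mismatch, stop
LCP = "pded" (length 4)

4


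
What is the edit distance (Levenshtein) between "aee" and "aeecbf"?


Computing edit distance: "aee" -> "aeecbf"
DP table:
           a    e    e    c    b    f
      0    1    2    3    4    5    6
  a   1    0    1    2    3    4    5
  e   2    1    0    1    2    3    4
  e   3    2    1    0    1    2    3
Edit distance = dp[3][6] = 3

3


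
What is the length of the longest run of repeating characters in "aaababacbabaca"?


Input: "aaababacbabaca"
Scanning for longest run:
  Position 1 ('a'): continues run of 'a', length=2
  Position 2 ('a'): continues run of 'a', length=3
  Position 3 ('b'): new char, reset run to 1
  Position 4 ('a'): new char, reset run to 1
  Position 5 ('b'): new char, reset run to 1
  Position 6 ('a'): new char, reset run to 1
  Position 7 ('c'): new char, reset run to 1
  Position 8 ('b'): new char, reset run to 1
  Position 9 ('a'): new char, reset run to 1
  Position 10 ('b'): new char, reset run to 1
  Position 11 ('a'): new char, reset run to 1
  Position 12 ('c'): new char, reset run to 1
  Position 13 ('a'): new char, reset run to 1
Longest run: 'a' with length 3

3


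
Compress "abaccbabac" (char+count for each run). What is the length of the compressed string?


Input: abaccbabac
Runs:
  'a' x 1 => "a1"
  'b' x 1 => "b1"
  'a' x 1 => "a1"
  'c' x 2 => "c2"
  'b' x 1 => "b1"
  'a' x 1 => "a1"
  'b' x 1 => "b1"
  'a' x 1 => "a1"
  'c' x 1 => "c1"
Compressed: "a1b1a1c2b1a1b1a1c1"
Compressed length: 18

18


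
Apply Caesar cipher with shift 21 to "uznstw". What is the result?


Caesar cipher: shift "uznstw" by 21
  'u' (pos 20) + 21 = pos 15 = 'p'
  'z' (pos 25) + 21 = pos 20 = 'u'
  'n' (pos 13) + 21 = pos 8 = 'i'
  's' (pos 18) + 21 = pos 13 = 'n'
  't' (pos 19) + 21 = pos 14 = 'o'
  'w' (pos 22) + 21 = pos 17 = 'r'
Result: puinor

puinor


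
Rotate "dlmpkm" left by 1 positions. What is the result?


Input: "dlmpkm", rotate left by 1
First 1 characters: "d"
Remaining characters: "lmpkm"
Concatenate remaining + first: "lmpkm" + "d" = "lmpkmd"

lmpkmd


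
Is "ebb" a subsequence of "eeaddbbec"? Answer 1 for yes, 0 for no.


Check if "ebb" is a subsequence of "eeaddbbec"
Greedy scan:
  Position 0 ('e'): matches sub[0] = 'e'
  Position 1 ('e'): no match needed
  Position 2 ('a'): no match needed
  Position 3 ('d'): no match needed
  Position 4 ('d'): no match needed
  Position 5 ('b'): matches sub[1] = 'b'
  Position 6 ('b'): matches sub[2] = 'b'
  Position 7 ('e'): no match needed
  Position 8 ('c'): no match needed
All 3 characters matched => is a subsequence

1


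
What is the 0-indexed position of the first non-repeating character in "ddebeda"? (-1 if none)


Input: ddebeda
Character frequencies:
  'a': 1
  'b': 1
  'd': 3
  'e': 2
Scanning left to right for freq == 1:
  Position 0 ('d'): freq=3, skip
  Position 1 ('d'): freq=3, skip
  Position 2 ('e'): freq=2, skip
  Position 3 ('b'): unique! => answer = 3

3


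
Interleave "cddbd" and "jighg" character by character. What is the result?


Interleaving "cddbd" and "jighg":
  Position 0: 'c' from first, 'j' from second => "cj"
  Position 1: 'd' from first, 'i' from second => "di"
  Position 2: 'd' from first, 'g' from second => "dg"
  Position 3: 'b' from first, 'h' from second => "bh"
  Position 4: 'd' from first, 'g' from second => "dg"
Result: cjdidgbhdg

cjdidgbhdg


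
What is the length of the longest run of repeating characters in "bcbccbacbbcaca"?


Input: "bcbccbacbbcaca"
Scanning for longest run:
  Position 1 ('c'): new char, reset run to 1
  Position 2 ('b'): new char, reset run to 1
  Position 3 ('c'): new char, reset run to 1
  Position 4 ('c'): continues run of 'c', length=2
  Position 5 ('b'): new char, reset run to 1
  Position 6 ('a'): new char, reset run to 1
  Position 7 ('c'): new char, reset run to 1
  Position 8 ('b'): new char, reset run to 1
  Position 9 ('b'): continues run of 'b', length=2
  Position 10 ('c'): new char, reset run to 1
  Position 11 ('a'): new char, reset run to 1
  Position 12 ('c'): new char, reset run to 1
  Position 13 ('a'): new char, reset run to 1
Longest run: 'c' with length 2

2


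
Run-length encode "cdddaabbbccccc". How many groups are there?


Input: cdddaabbbccccc
Scanning for consecutive runs:
  Group 1: 'c' x 1 (positions 0-0)
  Group 2: 'd' x 3 (positions 1-3)
  Group 3: 'a' x 2 (positions 4-5)
  Group 4: 'b' x 3 (positions 6-8)
  Group 5: 'c' x 5 (positions 9-13)
Total groups: 5

5


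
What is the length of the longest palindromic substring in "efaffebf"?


Input: "efaffebf"
Checking substrings for palindromes:
  [1:4] "faf" (len 3) => palindrome
  [3:5] "ff" (len 2) => palindrome
Longest palindromic substring: "faf" with length 3

3


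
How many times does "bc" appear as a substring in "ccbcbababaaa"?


Searching for "bc" in "ccbcbababaaa"
Scanning each position:
  Position 0: "cc" => no
  Position 1: "cb" => no
  Position 2: "bc" => MATCH
  Position 3: "cb" => no
  Position 4: "ba" => no
  Position 5: "ab" => no
  Position 6: "ba" => no
  Position 7: "ab" => no
  Position 8: "ba" => no
  Position 9: "aa" => no
  Position 10: "aa" => no
Total occurrences: 1

1


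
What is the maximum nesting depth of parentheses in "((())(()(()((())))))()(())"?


Input: "((())(()(()((())))))()(())"
Tracking depth:
  Position 0 '(': depth becomes 1
  Position 1 '(': depth becomes 2
  Position 2 '(': depth becomes 3
  Position 3 ')': depth becomes 2
  Position 4 ')': depth becomes 1
  Position 5 '(': depth becomes 2
  Position 6 '(': depth becomes 3
  Position 7 ')': depth becomes 2
  Position 8 '(': depth becomes 3
  Position 9 '(': depth becomes 4
  Position 10 ')': depth becomes 3
  Position 11 '(': depth becomes 4
  Position 12 '(': depth becomes 5
  Position 13 '(': depth becomes 6
  Position 14 ')': depth becomes 5
  Position 15 ')': depth becomes 4
  Position 16 ')': depth becomes 3
  Position 17 ')': depth becomes 2
  Position 18 ')': depth becomes 1
  Position 19 ')': depth becomes 0
  Position 20 '(': depth becomes 1
  Position 21 ')': depth becomes 0
  Position 22 '(': depth becomes 1
  Position 23 '(': depth becomes 2
  Position 24 ')': depth becomes 1
  Position 25 ')': depth becomes 0
Maximum depth reached: 6

6


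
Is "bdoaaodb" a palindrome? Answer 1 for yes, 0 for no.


Input: bdoaaodb
Reversed: bdoaaodb
  Compare pos 0 ('b') with pos 7 ('b'): match
  Compare pos 1 ('d') with pos 6 ('d'): match
  Compare pos 2 ('o') with pos 5 ('o'): match
  Compare pos 3 ('a') with pos 4 ('a'): match
Result: palindrome

1


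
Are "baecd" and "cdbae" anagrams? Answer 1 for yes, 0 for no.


Strings: "baecd", "cdbae"
Sorted first:  abcde
Sorted second: abcde
Sorted forms match => anagrams

1


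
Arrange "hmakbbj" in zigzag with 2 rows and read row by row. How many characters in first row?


Zigzag "hmakbbj" into 2 rows:
Placing characters:
  'h' => row 0
  'm' => row 1
  'a' => row 0
  'k' => row 1
  'b' => row 0
  'b' => row 1
  'j' => row 0
Rows:
  Row 0: "habj"
  Row 1: "mkb"
First row length: 4

4


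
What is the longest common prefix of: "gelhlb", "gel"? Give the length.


Words: gelhlb, gel
  Position 0: all 'g' => match
  Position 1: all 'e' => match
  Position 2: all 'l' => match
LCP = "gel" (length 3)

3


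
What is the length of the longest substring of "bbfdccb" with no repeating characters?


Input: "bbfdccb"
Sliding window (track last position of each char):
  Position 0 ('b'): window [0,0] length 1 -- new best
  Position 1 ('b'): repeat (last at 0), move window start to 1
  Position 1 ('b'): window [1,1] length 1
  Position 2 ('f'): window [1,2] length 2 -- new best
  Position 3 ('d'): window [1,3] length 3 -- new best
  Position 4 ('c'): window [1,4] length 4 -- new best
  Position 5 ('c'): repeat (last at 4), move window start to 5
  Position 5 ('c'): window [5,5] length 1
  Position 6 ('b'): window [5,6] length 2
Longest substring with no repeats: "bfdc" with length 4

4


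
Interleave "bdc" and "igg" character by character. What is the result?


Interleaving "bdc" and "igg":
  Position 0: 'b' from first, 'i' from second => "bi"
  Position 1: 'd' from first, 'g' from second => "dg"
  Position 2: 'c' from first, 'g' from second => "cg"
Result: bidgcg

bidgcg


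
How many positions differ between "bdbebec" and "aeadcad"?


Comparing "bdbebec" and "aeadcad" position by position:
  Position 0: 'b' vs 'a' => DIFFER
  Position 1: 'd' vs 'e' => DIFFER
  Position 2: 'b' vs 'a' => DIFFER
  Position 3: 'e' vs 'd' => DIFFER
  Position 4: 'b' vs 'c' => DIFFER
  Position 5: 'e' vs 'a' => DIFFER
  Position 6: 'c' vs 'd' => DIFFER
Positions that differ: 7

7


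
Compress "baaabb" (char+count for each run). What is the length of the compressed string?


Input: baaabb
Runs:
  'b' x 1 => "b1"
  'a' x 3 => "a3"
  'b' x 2 => "b2"
Compressed: "b1a3b2"
Compressed length: 6

6


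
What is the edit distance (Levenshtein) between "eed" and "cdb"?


Computing edit distance: "eed" -> "cdb"
DP table:
           c    d    b
      0    1    2    3
  e   1    1    2    3
  e   2    2    2    3
  d   3    3    2    3
Edit distance = dp[3][3] = 3

3


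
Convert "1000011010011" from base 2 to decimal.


Input: "1000011010011" in base 2
Positional expansion:
  Digit '1' (value 1) x 2^12 = 4096
  Digit '0' (value 0) x 2^11 = 0
  Digit '0' (value 0) x 2^10 = 0
  Digit '0' (value 0) x 2^9 = 0
  Digit '0' (value 0) x 2^8 = 0
  Digit '1' (value 1) x 2^7 = 128
  Digit '1' (value 1) x 2^6 = 64
  Digit '0' (value 0) x 2^5 = 0
  Digit '1' (value 1) x 2^4 = 16
  Digit '0' (value 0) x 2^3 = 0
  Digit '0' (value 0) x 2^2 = 0
  Digit '1' (value 1) x 2^1 = 2
  Digit '1' (value 1) x 2^0 = 1
Sum = 4307

4307


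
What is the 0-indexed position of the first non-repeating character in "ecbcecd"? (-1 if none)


Input: ecbcecd
Character frequencies:
  'b': 1
  'c': 3
  'd': 1
  'e': 2
Scanning left to right for freq == 1:
  Position 0 ('e'): freq=2, skip
  Position 1 ('c'): freq=3, skip
  Position 2 ('b'): unique! => answer = 2

2


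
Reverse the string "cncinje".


Input: cncinje
Reading characters right to left:
  Position 6: 'e'
  Position 5: 'j'
  Position 4: 'n'
  Position 3: 'i'
  Position 2: 'c'
  Position 1: 'n'
  Position 0: 'c'
Reversed: ejnicnc

ejnicnc


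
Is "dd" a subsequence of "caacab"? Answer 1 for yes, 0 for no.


Check if "dd" is a subsequence of "caacab"
Greedy scan:
  Position 0 ('c'): no match needed
  Position 1 ('a'): no match needed
  Position 2 ('a'): no match needed
  Position 3 ('c'): no match needed
  Position 4 ('a'): no match needed
  Position 5 ('b'): no match needed
Only matched 0/2 characters => not a subsequence

0


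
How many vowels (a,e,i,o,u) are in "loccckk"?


Input: loccckk
Checking each character:
  'l' at position 0: consonant
  'o' at position 1: vowel (running total: 1)
  'c' at position 2: consonant
  'c' at position 3: consonant
  'c' at position 4: consonant
  'k' at position 5: consonant
  'k' at position 6: consonant
Total vowels: 1

1


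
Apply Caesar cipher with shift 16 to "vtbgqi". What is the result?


Caesar cipher: shift "vtbgqi" by 16
  'v' (pos 21) + 16 = pos 11 = 'l'
  't' (pos 19) + 16 = pos 9 = 'j'
  'b' (pos 1) + 16 = pos 17 = 'r'
  'g' (pos 6) + 16 = pos 22 = 'w'
  'q' (pos 16) + 16 = pos 6 = 'g'
  'i' (pos 8) + 16 = pos 24 = 'y'
Result: ljrwgy

ljrwgy


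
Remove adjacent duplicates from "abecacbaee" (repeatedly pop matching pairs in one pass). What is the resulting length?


Input: abecacbaee
Stack-based adjacent duplicate removal:
  Read 'a': push. Stack: a
  Read 'b': push. Stack: ab
  Read 'e': push. Stack: abe
  Read 'c': push. Stack: abec
  Read 'a': push. Stack: abeca
  Read 'c': push. Stack: abecac
  Read 'b': push. Stack: abecacb
  Read 'a': push. Stack: abecacba
  Read 'e': push. Stack: abecacbae
  Read 'e': matches stack top 'e' => pop. Stack: abecacba
Final stack: "abecacba" (length 8)

8


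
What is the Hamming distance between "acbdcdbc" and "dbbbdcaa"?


Comparing "acbdcdbc" and "dbbbdcaa" position by position:
  Position 0: 'a' vs 'd' => differ
  Position 1: 'c' vs 'b' => differ
  Position 2: 'b' vs 'b' => same
  Position 3: 'd' vs 'b' => differ
  Position 4: 'c' vs 'd' => differ
  Position 5: 'd' vs 'c' => differ
  Position 6: 'b' vs 'a' => differ
  Position 7: 'c' vs 'a' => differ
Total differences (Hamming distance): 7

7


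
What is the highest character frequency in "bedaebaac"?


Input: bedaebaac
Character counts:
  'a': 3
  'b': 2
  'c': 1
  'd': 1
  'e': 2
Maximum frequency: 3

3


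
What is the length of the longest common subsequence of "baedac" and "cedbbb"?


LCS of "baedac" and "cedbbb"
DP table:
           c    e    d    b    b    b
      0    0    0    0    0    0    0
  b   0    0    0    0    1    1    1
  a   0    0    0    0    1    1    1
  e   0    0    1    1    1    1    1
  d   0    0    1    2    2    2    2
  a   0    0    1    2    2    2    2
  c   0    1    1    2    2    2    2
LCS length = dp[6][6] = 2

2


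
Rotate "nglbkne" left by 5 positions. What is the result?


Input: "nglbkne", rotate left by 5
First 5 characters: "nglbk"
Remaining characters: "ne"
Concatenate remaining + first: "ne" + "nglbk" = "nenglbk"

nenglbk


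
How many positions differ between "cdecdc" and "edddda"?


Comparing "cdecdc" and "edddda" position by position:
  Position 0: 'c' vs 'e' => DIFFER
  Position 1: 'd' vs 'd' => same
  Position 2: 'e' vs 'd' => DIFFER
  Position 3: 'c' vs 'd' => DIFFER
  Position 4: 'd' vs 'd' => same
  Position 5: 'c' vs 'a' => DIFFER
Positions that differ: 4

4


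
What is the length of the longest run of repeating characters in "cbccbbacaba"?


Input: "cbccbbacaba"
Scanning for longest run:
  Position 1 ('b'): new char, reset run to 1
  Position 2 ('c'): new char, reset run to 1
  Position 3 ('c'): continues run of 'c', length=2
  Position 4 ('b'): new char, reset run to 1
  Position 5 ('b'): continues run of 'b', length=2
  Position 6 ('a'): new char, reset run to 1
  Position 7 ('c'): new char, reset run to 1
  Position 8 ('a'): new char, reset run to 1
  Position 9 ('b'): new char, reset run to 1
  Position 10 ('a'): new char, reset run to 1
Longest run: 'c' with length 2

2


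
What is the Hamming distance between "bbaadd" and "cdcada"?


Comparing "bbaadd" and "cdcada" position by position:
  Position 0: 'b' vs 'c' => differ
  Position 1: 'b' vs 'd' => differ
  Position 2: 'a' vs 'c' => differ
  Position 3: 'a' vs 'a' => same
  Position 4: 'd' vs 'd' => same
  Position 5: 'd' vs 'a' => differ
Total differences (Hamming distance): 4

4


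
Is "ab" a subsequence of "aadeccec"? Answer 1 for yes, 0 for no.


Check if "ab" is a subsequence of "aadeccec"
Greedy scan:
  Position 0 ('a'): matches sub[0] = 'a'
  Position 1 ('a'): no match needed
  Position 2 ('d'): no match needed
  Position 3 ('e'): no match needed
  Position 4 ('c'): no match needed
  Position 5 ('c'): no match needed
  Position 6 ('e'): no match needed
  Position 7 ('c'): no match needed
Only matched 1/2 characters => not a subsequence

0


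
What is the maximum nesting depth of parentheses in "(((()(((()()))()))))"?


Input: "(((()(((()()))()))))"
Tracking depth:
  Position 0 '(': depth becomes 1
  Position 1 '(': depth becomes 2
  Position 2 '(': depth becomes 3
  Position 3 '(': depth becomes 4
  Position 4 ')': depth becomes 3
  Position 5 '(': depth becomes 4
  Position 6 '(': depth becomes 5
  Position 7 '(': depth becomes 6
  Position 8 '(': depth becomes 7
  Position 9 ')': depth becomes 6
  Position 10 '(': depth becomes 7
  Position 11 ')': depth becomes 6
  Position 12 ')': depth becomes 5
  Position 13 ')': depth becomes 4
  Position 14 '(': depth becomes 5
  Position 15 ')': depth becomes 4
  Position 16 ')': depth becomes 3
  Position 17 ')': depth becomes 2
  Position 18 ')': depth becomes 1
  Position 19 ')': depth becomes 0
Maximum depth reached: 7

7


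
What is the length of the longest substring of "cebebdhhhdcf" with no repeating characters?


Input: "cebebdhhhdcf"
Sliding window (track last position of each char):
  Position 0 ('c'): window [0,0] length 1 -- new best
  Position 1 ('e'): window [0,1] length 2 -- new best
  Position 2 ('b'): window [0,2] length 3 -- new best
  Position 3 ('e'): repeat (last at 1), move window start to 2
  Position 3 ('e'): window [2,3] length 2
  Position 4 ('b'): repeat (last at 2), move window start to 3
  Position 4 ('b'): window [3,4] length 2
  Position 5 ('d'): window [3,5] length 3
  Position 6 ('h'): window [3,6] length 4 -- new best
  Position 7 ('h'): repeat (last at 6), move window start to 7
  Position 7 ('h'): window [7,7] length 1
  Position 8 ('h'): repeat (last at 7), move window start to 8
  Position 8 ('h'): window [8,8] length 1
  Position 9 ('d'): window [8,9] length 2
  Position 10 ('c'): window [8,10] length 3
  Position 11 ('f'): window [8,11] length 4
Longest substring with no repeats: "ebdh" with length 4

4


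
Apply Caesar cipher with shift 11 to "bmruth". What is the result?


Caesar cipher: shift "bmruth" by 11
  'b' (pos 1) + 11 = pos 12 = 'm'
  'm' (pos 12) + 11 = pos 23 = 'x'
  'r' (pos 17) + 11 = pos 2 = 'c'
  'u' (pos 20) + 11 = pos 5 = 'f'
  't' (pos 19) + 11 = pos 4 = 'e'
  'h' (pos 7) + 11 = pos 18 = 's'
Result: mxcfes

mxcfes


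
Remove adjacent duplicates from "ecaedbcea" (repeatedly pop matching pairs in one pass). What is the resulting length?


Input: ecaedbcea
Stack-based adjacent duplicate removal:
  Read 'e': push. Stack: e
  Read 'c': push. Stack: ec
  Read 'a': push. Stack: eca
  Read 'e': push. Stack: ecae
  Read 'd': push. Stack: ecaed
  Read 'b': push. Stack: ecaedb
  Read 'c': push. Stack: ecaedbc
  Read 'e': push. Stack: ecaedbce
  Read 'a': push. Stack: ecaedbcea
Final stack: "ecaedbcea" (length 9)

9
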